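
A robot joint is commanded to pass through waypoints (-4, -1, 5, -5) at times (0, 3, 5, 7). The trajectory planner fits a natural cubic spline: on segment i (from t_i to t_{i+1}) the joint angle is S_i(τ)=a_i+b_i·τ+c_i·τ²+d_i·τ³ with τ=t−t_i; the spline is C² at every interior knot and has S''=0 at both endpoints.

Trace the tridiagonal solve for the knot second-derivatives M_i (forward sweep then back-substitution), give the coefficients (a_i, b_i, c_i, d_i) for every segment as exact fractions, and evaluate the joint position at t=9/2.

  seg 0: a=-4 b=-5/19 c=0 d=8/57
  seg 1: a=-1 b=67/19 c=24/19 d=-29/38
  seg 2: a=5 b=-11/19 c=-63/19 d=21/38
S(9/2) = 1385/304

Δ: Δ0=1, Δ1=3, Δ2=-5
row 1: diag=10, rhs=12; c'=1/5, d'=6/5
row 2: denom=8−2·1/5=38/5; d'=(-48−2·6/5)/(38/5)=-126/19
back: M2=-126/19
back: M1=6/5−1/5·-126/19=48/19
M: M0=0, M1=48/19, M2=-126/19, M3=0
seg 0: a=-4, c=M0/2=0, d=(M1−M0)/(6·3)=8/57, b=Δ0−h0·(2M0+M1)/6=-5/19
seg 1: a=-1, c=M1/2=24/19, d=(M2−M1)/(6·2)=-29/38, b=Δ1−h1·(2M1+M2)/6=67/19
seg 2: a=5, c=M2/2=-63/19, d=(M3−M2)/(6·2)=21/38, b=Δ2−h2·(2M2+M3)/6=-11/19
t_q=9/2 → seg 1, τ=3/2; S=-1+67/19·τ+24/19·τ²+-29/38·τ³=1385/304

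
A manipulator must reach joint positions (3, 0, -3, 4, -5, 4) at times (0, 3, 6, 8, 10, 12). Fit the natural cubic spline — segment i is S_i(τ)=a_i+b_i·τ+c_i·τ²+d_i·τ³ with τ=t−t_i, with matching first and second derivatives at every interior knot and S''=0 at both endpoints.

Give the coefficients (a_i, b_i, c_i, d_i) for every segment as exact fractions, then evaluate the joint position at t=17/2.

  seg 0: a=3 b=-395/1046 c=0 d=-217/3138
  seg 1: a=0 b=-1174/523 c=-651/1046 d=1085/3138
  seg 2: a=-3 b=3511/1046 c=1302/523 d=-2529/2092
  seg 3: a=4 b=-1247/1046 c=-4983/1046 d=3253/2092
  seg 4: a=-5 b=-1661/1046 c=2388/523 d=-398/523
S(17/2) = 40289/16736

Δ: Δ0=-1, Δ1=-1, Δ2=7/2, Δ3=-9/2, Δ4=9/2
row 1: diag=12, rhs=0; c'=1/4, d'=0
row 2: denom=10−3·1/4=37/4; d'=(27−3·0)/(37/4)=108/37
row 3: denom=8−2·8/37=280/37; d'=(-48−2·108/37)/(280/37)=-249/35
row 4: denom=8−2·37/140=523/70; d'=(54−2·-249/35)/(523/70)=4776/523
back: M4=4776/523
back: M3=-249/35−37/140·4776/523=-4983/523
back: M2=108/37−8/37·-4983/523=2604/523
back: M1=0−1/4·2604/523=-651/523
M: M0=0, M1=-651/523, M2=2604/523, M3=-4983/523, M4=4776/523, M5=0
seg 0: a=3, c=M0/2=0, d=(M1−M0)/(6·3)=-217/3138, b=Δ0−h0·(2M0+M1)/6=-395/1046
seg 1: a=0, c=M1/2=-651/1046, d=(M2−M1)/(6·3)=1085/3138, b=Δ1−h1·(2M1+M2)/6=-1174/523
seg 2: a=-3, c=M2/2=1302/523, d=(M3−M2)/(6·2)=-2529/2092, b=Δ2−h2·(2M2+M3)/6=3511/1046
seg 3: a=4, c=M3/2=-4983/1046, d=(M4−M3)/(6·2)=3253/2092, b=Δ3−h3·(2M3+M4)/6=-1247/1046
seg 4: a=-5, c=M4/2=2388/523, d=(M5−M4)/(6·2)=-398/523, b=Δ4−h4·(2M4+M5)/6=-1661/1046
t_q=17/2 → seg 3, τ=1/2; S=4+-1247/1046·τ+-4983/1046·τ²+3253/2092·τ³=40289/16736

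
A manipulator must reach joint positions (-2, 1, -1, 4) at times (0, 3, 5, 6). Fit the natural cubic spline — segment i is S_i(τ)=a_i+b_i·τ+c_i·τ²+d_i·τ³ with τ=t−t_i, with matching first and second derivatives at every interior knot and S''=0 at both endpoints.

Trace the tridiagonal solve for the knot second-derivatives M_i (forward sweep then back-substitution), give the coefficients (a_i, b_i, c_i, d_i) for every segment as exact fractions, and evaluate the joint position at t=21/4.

  seg 0: a=-2 b=16/7 c=0 d=-1/7
  seg 1: a=1 b=-11/7 c=-9/7 d=11/14
  seg 2: a=-1 b=19/7 c=24/7 d=-8/7
S(21/4) = -1/8

Δ: Δ0=1, Δ1=-1, Δ2=5
row 1: diag=10, rhs=-12; c'=1/5, d'=-6/5
row 2: denom=6−2·1/5=28/5; d'=(36−2·-6/5)/(28/5)=48/7
back: M2=48/7
back: M1=-6/5−1/5·48/7=-18/7
M: M0=0, M1=-18/7, M2=48/7, M3=0
seg 0: a=-2, c=M0/2=0, d=(M1−M0)/(6·3)=-1/7, b=Δ0−h0·(2M0+M1)/6=16/7
seg 1: a=1, c=M1/2=-9/7, d=(M2−M1)/(6·2)=11/14, b=Δ1−h1·(2M1+M2)/6=-11/7
seg 2: a=-1, c=M2/2=24/7, d=(M3−M2)/(6·1)=-8/7, b=Δ2−h2·(2M2+M3)/6=19/7
t_q=21/4 → seg 2, τ=1/4; S=-1+19/7·τ+24/7·τ²+-8/7·τ³=-1/8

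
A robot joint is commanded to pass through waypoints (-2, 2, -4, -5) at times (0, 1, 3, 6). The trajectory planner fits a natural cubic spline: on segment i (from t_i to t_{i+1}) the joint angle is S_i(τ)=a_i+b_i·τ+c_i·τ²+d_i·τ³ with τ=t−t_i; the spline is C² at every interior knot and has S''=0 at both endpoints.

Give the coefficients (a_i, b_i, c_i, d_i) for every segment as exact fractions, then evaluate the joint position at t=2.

Δ: Δ0=4, Δ1=-3, Δ2=-1/3
row 1: diag=6, rhs=-42; c'=1/3, d'=-7
row 2: denom=10−2·1/3=28/3; d'=(16−2·-7)/(28/3)=45/14
back: M2=45/14
back: M1=-7−1/3·45/14=-113/14
M: M0=0, M1=-113/14, M2=45/14, M3=0
seg 0: a=-2, c=M0/2=0, d=(M1−M0)/(6·1)=-113/84, b=Δ0−h0·(2M0+M1)/6=449/84
seg 1: a=2, c=M1/2=-113/28, d=(M2−M1)/(6·2)=79/84, b=Δ1−h1·(2M1+M2)/6=55/42
seg 2: a=-4, c=M2/2=45/28, d=(M3−M2)/(6·3)=-5/28, b=Δ2−h2·(2M2+M3)/6=-149/42
t_q=2 → seg 1, τ=1; S=2+55/42·τ+-113/28·τ²+79/84·τ³=3/14

  seg 0: a=-2 b=449/84 c=0 d=-113/84
  seg 1: a=2 b=55/42 c=-113/28 d=79/84
  seg 2: a=-4 b=-149/42 c=45/28 d=-5/28
S(2) = 3/14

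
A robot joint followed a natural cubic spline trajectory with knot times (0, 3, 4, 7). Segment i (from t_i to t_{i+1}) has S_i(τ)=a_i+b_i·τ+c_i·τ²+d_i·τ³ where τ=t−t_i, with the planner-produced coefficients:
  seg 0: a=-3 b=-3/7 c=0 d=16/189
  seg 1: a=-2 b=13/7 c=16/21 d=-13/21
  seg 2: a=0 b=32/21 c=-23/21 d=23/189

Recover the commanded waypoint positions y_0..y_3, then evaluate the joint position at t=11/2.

y_0=-3 y_1=-2 y_2=0 y_3=-2
S(11/2) = 13/56

y_0 = S_0(0) = a_0 = -3
y_1 = S_1(0) = a_1 = -2
y_2 = S_2(0) = a_2 = 0
y_3 = S_2(3) = -2
t_q=11/2 is in segment 2 (τ=3/2); S_2(τ)=13/56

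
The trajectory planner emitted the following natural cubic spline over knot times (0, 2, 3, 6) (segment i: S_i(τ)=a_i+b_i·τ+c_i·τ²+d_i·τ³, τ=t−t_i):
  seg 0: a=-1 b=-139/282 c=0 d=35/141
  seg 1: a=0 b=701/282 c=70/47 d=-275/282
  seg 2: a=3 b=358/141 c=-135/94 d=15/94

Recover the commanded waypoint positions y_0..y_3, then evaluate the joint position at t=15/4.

y_0 = S_0(0) = a_0 = -1
y_1 = S_1(0) = a_1 = 0
y_2 = S_2(0) = a_2 = 3
y_3 = S_2(3) = 2
t_q=15/4 is in segment 2 (τ=3/4); S_2(τ)=25049/6016

y_0=-1 y_1=0 y_2=3 y_3=2
S(15/4) = 25049/6016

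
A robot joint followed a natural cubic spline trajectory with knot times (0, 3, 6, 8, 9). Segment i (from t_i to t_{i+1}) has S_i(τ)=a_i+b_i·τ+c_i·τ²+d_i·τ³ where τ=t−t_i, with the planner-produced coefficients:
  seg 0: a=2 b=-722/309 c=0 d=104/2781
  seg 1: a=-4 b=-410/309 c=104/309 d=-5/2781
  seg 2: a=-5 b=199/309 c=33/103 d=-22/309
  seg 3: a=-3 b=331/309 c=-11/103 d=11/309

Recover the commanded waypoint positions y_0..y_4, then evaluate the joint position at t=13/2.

y_0=2 y_1=-4 y_2=-5 y_3=-3 y_4=-2
S(13/2) = -949/206

y_0 = S_0(0) = a_0 = 2
y_1 = S_1(0) = a_1 = -4
y_2 = S_2(0) = a_2 = -5
y_3 = S_3(0) = a_3 = -3
y_4 = S_3(1) = -2
t_q=13/2 is in segment 2 (τ=1/2); S_2(τ)=-949/206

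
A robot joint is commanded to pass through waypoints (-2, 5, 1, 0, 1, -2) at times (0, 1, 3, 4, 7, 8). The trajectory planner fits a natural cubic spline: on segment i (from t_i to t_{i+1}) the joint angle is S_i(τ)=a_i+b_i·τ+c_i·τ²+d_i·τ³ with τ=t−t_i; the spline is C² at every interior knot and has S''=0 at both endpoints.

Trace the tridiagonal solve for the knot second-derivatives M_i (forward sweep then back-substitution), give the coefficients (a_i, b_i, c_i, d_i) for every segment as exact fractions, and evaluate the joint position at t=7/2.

  seg 0: a=-2 b=11213/1284 c=0 d=-2225/1284
  seg 1: a=5 b=2269/642 c=-2225/428 d=1561/1284
  seg 2: a=1 b=-1715/642 c=897/428 d=-545/1284
  seg 3: a=0 b=317/1284 c=88/107 d=-1019/3852
  seg 4: a=1 b=-1259/642 c=-667/428 d=667/1284
S(7/2) = 463/3424

Δ: Δ0=7, Δ1=-2, Δ2=-1, Δ3=1/3, Δ4=-3
row 1: diag=6, rhs=-54; c'=1/3, d'=-9
row 2: denom=6−2·1/3=16/3; d'=(6−2·-9)/(16/3)=9/2
row 3: denom=8−1·3/16=125/16; d'=(8−1·9/2)/(125/16)=56/125
row 4: denom=8−3·48/125=856/125; d'=(-20−3·56/125)/(856/125)=-667/214
back: M4=-667/214
back: M3=56/125−48/125·-667/214=176/107
back: M2=9/2−3/16·176/107=897/214
back: M1=-9−1/3·897/214=-2225/214
M: M0=0, M1=-2225/214, M2=897/214, M3=176/107, M4=-667/214, M5=0
seg 0: a=-2, c=M0/2=0, d=(M1−M0)/(6·1)=-2225/1284, b=Δ0−h0·(2M0+M1)/6=11213/1284
seg 1: a=5, c=M1/2=-2225/428, d=(M2−M1)/(6·2)=1561/1284, b=Δ1−h1·(2M1+M2)/6=2269/642
seg 2: a=1, c=M2/2=897/428, d=(M3−M2)/(6·1)=-545/1284, b=Δ2−h2·(2M2+M3)/6=-1715/642
seg 3: a=0, c=M3/2=88/107, d=(M4−M3)/(6·3)=-1019/3852, b=Δ3−h3·(2M3+M4)/6=317/1284
seg 4: a=1, c=M4/2=-667/428, d=(M5−M4)/(6·1)=667/1284, b=Δ4−h4·(2M4+M5)/6=-1259/642
t_q=7/2 → seg 2, τ=1/2; S=1+-1715/642·τ+897/428·τ²+-545/1284·τ³=463/3424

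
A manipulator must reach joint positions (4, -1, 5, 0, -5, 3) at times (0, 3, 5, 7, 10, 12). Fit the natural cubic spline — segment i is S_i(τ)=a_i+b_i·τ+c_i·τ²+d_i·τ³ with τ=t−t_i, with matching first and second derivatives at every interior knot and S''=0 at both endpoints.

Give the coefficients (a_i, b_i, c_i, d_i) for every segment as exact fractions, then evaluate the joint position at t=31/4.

  seg 0: a=4 b=-2599/724 c=0 d=4177/19548
  seg 1: a=-1 b=789/362 c=4177/2172 d=-1643/2172
  seg 2: a=5 b=863/1086 c=-5681/2172 d=701/1448
  seg 3: a=0 b=-2095/543 c=157/543 d=719/4887
  seg 4: a=-5 b=1004/543 c=292/181 d=-146/543
S(31/4) = -30917/11584

Δ: Δ0=-5/3, Δ1=3, Δ2=-5/2, Δ3=-5/3, Δ4=4
row 1: diag=10, rhs=28; c'=1/5, d'=14/5
row 2: denom=8−2·1/5=38/5; d'=(-33−2·14/5)/(38/5)=-193/38
row 3: denom=10−2·5/19=180/19; d'=(5−2·-193/38)/(180/19)=8/5
row 4: denom=10−3·19/60=181/20; d'=(34−3·8/5)/(181/20)=584/181
back: M4=584/181
back: M3=8/5−19/60·584/181=314/543
back: M2=-193/38−5/19·314/543=-5681/1086
back: M1=14/5−1/5·-5681/1086=4177/1086
M: M0=0, M1=4177/1086, M2=-5681/1086, M3=314/543, M4=584/181, M5=0
seg 0: a=4, c=M0/2=0, d=(M1−M0)/(6·3)=4177/19548, b=Δ0−h0·(2M0+M1)/6=-2599/724
seg 1: a=-1, c=M1/2=4177/2172, d=(M2−M1)/(6·2)=-1643/2172, b=Δ1−h1·(2M1+M2)/6=789/362
seg 2: a=5, c=M2/2=-5681/2172, d=(M3−M2)/(6·2)=701/1448, b=Δ2−h2·(2M2+M3)/6=863/1086
seg 3: a=0, c=M3/2=157/543, d=(M4−M3)/(6·3)=719/4887, b=Δ3−h3·(2M3+M4)/6=-2095/543
seg 4: a=-5, c=M4/2=292/181, d=(M5−M4)/(6·2)=-146/543, b=Δ4−h4·(2M4+M5)/6=1004/543
t_q=31/4 → seg 3, τ=3/4; S=0+-2095/543·τ+157/543·τ²+719/4887·τ³=-30917/11584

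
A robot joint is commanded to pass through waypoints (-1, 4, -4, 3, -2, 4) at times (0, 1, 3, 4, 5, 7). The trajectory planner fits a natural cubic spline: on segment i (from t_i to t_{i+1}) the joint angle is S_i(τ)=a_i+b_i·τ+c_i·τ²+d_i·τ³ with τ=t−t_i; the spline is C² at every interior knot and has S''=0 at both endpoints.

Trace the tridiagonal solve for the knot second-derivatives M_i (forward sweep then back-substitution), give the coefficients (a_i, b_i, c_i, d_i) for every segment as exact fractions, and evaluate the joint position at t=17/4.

Δ: Δ0=5, Δ1=-4, Δ2=7, Δ3=-5, Δ4=3
row 1: diag=6, rhs=-54; c'=1/3, d'=-9
row 2: denom=6−2·1/3=16/3; d'=(66−2·-9)/(16/3)=63/4
row 3: denom=4−1·3/16=61/16; d'=(-72−1·63/4)/(61/16)=-1404/61
row 4: denom=6−1·16/61=350/61; d'=(48−1·-1404/61)/(350/61)=2166/175
back: M4=2166/175
back: M3=-1404/61−16/61·2166/175=-4596/175
back: M2=63/4−3/16·-4596/175=3618/175
back: M1=-9−1/3·3618/175=-2781/175
M: M0=0, M1=-2781/175, M2=3618/175, M3=-4596/175, M4=2166/175, M5=0
seg 0: a=-1, c=M0/2=0, d=(M1−M0)/(6·1)=-927/350, b=Δ0−h0·(2M0+M1)/6=2677/350
seg 1: a=4, c=M1/2=-2781/350, d=(M2−M1)/(6·2)=2133/700, b=Δ1−h1·(2M1+M2)/6=-52/175
seg 2: a=-4, c=M2/2=1809/175, d=(M3−M2)/(6·1)=-1369/175, b=Δ2−h2·(2M2+M3)/6=157/35
seg 3: a=3, c=M3/2=-2298/175, d=(M4−M3)/(6·1)=161/25, b=Δ3−h3·(2M3+M4)/6=296/175
seg 4: a=-2, c=M4/2=1083/175, d=(M5−M4)/(6·2)=-361/350, b=Δ4−h4·(2M4+M5)/6=-919/175
t_q=17/4 → seg 3, τ=1/4; S=3+296/175·τ+-2298/175·τ²+161/25·τ³=30271/11200

  seg 0: a=-1 b=2677/350 c=0 d=-927/350
  seg 1: a=4 b=-52/175 c=-2781/350 d=2133/700
  seg 2: a=-4 b=157/35 c=1809/175 d=-1369/175
  seg 3: a=3 b=296/175 c=-2298/175 d=161/25
  seg 4: a=-2 b=-919/175 c=1083/175 d=-361/350
S(17/4) = 30271/11200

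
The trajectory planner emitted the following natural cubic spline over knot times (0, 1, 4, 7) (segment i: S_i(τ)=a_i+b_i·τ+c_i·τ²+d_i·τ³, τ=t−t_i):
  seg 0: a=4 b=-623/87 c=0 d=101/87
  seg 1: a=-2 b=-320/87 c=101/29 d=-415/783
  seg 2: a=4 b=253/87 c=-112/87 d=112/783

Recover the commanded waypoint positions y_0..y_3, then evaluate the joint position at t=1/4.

y_0=4 y_1=-2 y_2=4 y_3=5
S(1/4) = 4135/1856

y_0 = S_0(0) = a_0 = 4
y_1 = S_1(0) = a_1 = -2
y_2 = S_2(0) = a_2 = 4
y_3 = S_2(3) = 5
t_q=1/4 is in segment 0 (τ=1/4); S_0(τ)=4135/1856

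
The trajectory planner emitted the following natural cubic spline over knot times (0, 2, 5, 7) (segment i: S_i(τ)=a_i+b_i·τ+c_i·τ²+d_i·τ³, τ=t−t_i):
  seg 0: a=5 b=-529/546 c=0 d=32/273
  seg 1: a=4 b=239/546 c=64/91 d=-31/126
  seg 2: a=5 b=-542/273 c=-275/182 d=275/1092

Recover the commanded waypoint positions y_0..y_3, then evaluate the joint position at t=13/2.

y_0 = S_0(0) = a_0 = 5
y_1 = S_1(0) = a_1 = 4
y_2 = S_2(0) = a_2 = 5
y_3 = S_2(2) = -3
t_q=13/2 is in segment 2 (τ=3/2); S_2(τ)=-1537/2912

y_0=5 y_1=4 y_2=5 y_3=-3
S(13/2) = -1537/2912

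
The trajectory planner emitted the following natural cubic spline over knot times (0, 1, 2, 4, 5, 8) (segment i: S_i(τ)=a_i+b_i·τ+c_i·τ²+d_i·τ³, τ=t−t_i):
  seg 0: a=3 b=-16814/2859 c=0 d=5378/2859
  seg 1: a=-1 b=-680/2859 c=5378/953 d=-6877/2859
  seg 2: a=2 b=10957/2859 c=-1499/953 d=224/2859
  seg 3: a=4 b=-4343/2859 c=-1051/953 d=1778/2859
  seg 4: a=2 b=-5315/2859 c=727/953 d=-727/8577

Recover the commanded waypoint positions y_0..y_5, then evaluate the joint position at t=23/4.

y_0 = S_0(0) = a_0 = 3
y_1 = S_1(0) = a_1 = -1
y_2 = S_2(0) = a_2 = 2
y_3 = S_3(0) = a_3 = 4
y_4 = S_4(0) = a_4 = 2
y_5 = S_4(3) = 1
t_q=23/4 is in segment 4 (τ=3/4); S_4(τ)=60935/60992

y_0=3 y_1=-1 y_2=2 y_3=4 y_4=2 y_5=1
S(23/4) = 60935/60992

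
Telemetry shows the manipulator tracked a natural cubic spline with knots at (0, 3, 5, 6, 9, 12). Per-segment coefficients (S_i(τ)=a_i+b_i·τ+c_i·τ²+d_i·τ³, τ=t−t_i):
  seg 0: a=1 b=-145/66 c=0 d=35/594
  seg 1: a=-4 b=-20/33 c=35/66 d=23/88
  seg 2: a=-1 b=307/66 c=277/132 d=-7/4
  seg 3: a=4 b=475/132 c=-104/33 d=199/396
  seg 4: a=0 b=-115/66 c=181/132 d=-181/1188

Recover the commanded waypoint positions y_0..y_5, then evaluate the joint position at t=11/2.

y_0=1 y_1=-4 y_2=-1 y_3=4 y_4=0 y_5=3
S(11/2) = 1723/1056

y_0 = S_0(0) = a_0 = 1
y_1 = S_1(0) = a_1 = -4
y_2 = S_2(0) = a_2 = -1
y_3 = S_3(0) = a_3 = 4
y_4 = S_4(0) = a_4 = 0
y_5 = S_4(3) = 3
t_q=11/2 is in segment 2 (τ=1/2); S_2(τ)=1723/1056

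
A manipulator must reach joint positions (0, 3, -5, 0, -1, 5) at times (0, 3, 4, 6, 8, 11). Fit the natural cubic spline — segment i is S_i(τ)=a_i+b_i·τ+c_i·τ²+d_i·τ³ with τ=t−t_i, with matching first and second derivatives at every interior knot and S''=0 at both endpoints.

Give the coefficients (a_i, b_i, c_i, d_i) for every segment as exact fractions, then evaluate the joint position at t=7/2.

Δ: Δ0=1, Δ1=-8, Δ2=5/2, Δ3=-1/2, Δ4=2
row 1: diag=8, rhs=-54; c'=1/8, d'=-27/4
row 2: denom=6−1·1/8=47/8; d'=(63−1·-27/4)/(47/8)=558/47
row 3: denom=8−2·16/47=344/47; d'=(-18−2·558/47)/(344/47)=-981/172
row 4: denom=10−2·47/172=813/86; d'=(15−2·-981/172)/(813/86)=757/271
back: M4=757/271
back: M3=-981/172−47/172·757/271=-3505/542
back: M2=558/47−16/47·-3505/542=3814/271
back: M1=-27/4−1/8·3814/271=-2306/271
M: M0=0, M1=-2306/271, M2=3814/271, M3=-3505/542, M4=757/271, M5=0
seg 0: a=0, c=M0/2=0, d=(M1−M0)/(6·3)=-1153/2439, b=Δ0−h0·(2M0+M1)/6=1424/271
seg 1: a=3, c=M1/2=-1153/271, d=(M2−M1)/(6·1)=1020/271, b=Δ1−h1·(2M1+M2)/6=-2035/271
seg 2: a=-5, c=M2/2=1907/271, d=(M3−M2)/(6·2)=-3711/2168, b=Δ2−h2·(2M2+M3)/6=-1281/271
seg 3: a=0, c=M3/2=-3505/1084, d=(M4−M3)/(6·2)=1673/2168, b=Δ3−h3·(2M3+M4)/6=1561/542
seg 4: a=-1, c=M4/2=757/542, d=(M5−M4)/(6·3)=-757/4878, b=Δ4−h4·(2M4+M5)/6=-215/271
t_q=7/2 → seg 1, τ=1/2; S=3+-2035/271·τ+-1153/271·τ²+1020/271·τ³=-1461/1084

  seg 0: a=0 b=1424/271 c=0 d=-1153/2439
  seg 1: a=3 b=-2035/271 c=-1153/271 d=1020/271
  seg 2: a=-5 b=-1281/271 c=1907/271 d=-3711/2168
  seg 3: a=0 b=1561/542 c=-3505/1084 d=1673/2168
  seg 4: a=-1 b=-215/271 c=757/542 d=-757/4878
S(7/2) = -1461/1084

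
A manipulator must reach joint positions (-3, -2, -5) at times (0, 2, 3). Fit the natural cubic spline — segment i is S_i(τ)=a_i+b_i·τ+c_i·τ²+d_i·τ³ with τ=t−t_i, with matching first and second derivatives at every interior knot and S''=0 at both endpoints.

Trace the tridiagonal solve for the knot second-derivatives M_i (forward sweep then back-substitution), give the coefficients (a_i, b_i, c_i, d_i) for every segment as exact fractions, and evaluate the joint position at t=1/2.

  seg 0: a=-3 b=5/3 c=0 d=-7/24
  seg 1: a=-2 b=-11/6 c=-7/4 d=7/12
S(1/2) = -141/64

Δ: Δ0=1/2, Δ1=-3
row 1: diag=6, rhs=-21; c'=1/6, d'=-7/2
back: M1=-7/2
M: M0=0, M1=-7/2, M2=0
seg 0: a=-3, c=M0/2=0, d=(M1−M0)/(6·2)=-7/24, b=Δ0−h0·(2M0+M1)/6=5/3
seg 1: a=-2, c=M1/2=-7/4, d=(M2−M1)/(6·1)=7/12, b=Δ1−h1·(2M1+M2)/6=-11/6
t_q=1/2 → seg 0, τ=1/2; S=-3+5/3·τ+0·τ²+-7/24·τ³=-141/64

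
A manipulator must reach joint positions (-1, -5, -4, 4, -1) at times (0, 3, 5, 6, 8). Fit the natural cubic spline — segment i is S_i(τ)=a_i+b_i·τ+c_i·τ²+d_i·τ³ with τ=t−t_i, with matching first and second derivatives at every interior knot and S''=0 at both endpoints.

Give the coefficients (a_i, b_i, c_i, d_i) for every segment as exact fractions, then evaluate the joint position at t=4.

Δ: Δ0=-4/3, Δ1=1/2, Δ2=8, Δ3=-5/2
row 1: diag=10, rhs=11; c'=1/5, d'=11/10
row 2: denom=6−2·1/5=28/5; d'=(45−2·11/10)/(28/5)=107/14
row 3: denom=6−1·5/28=163/28; d'=(-63−1·107/14)/(163/28)=-1978/163
back: M3=-1978/163
back: M2=107/14−5/28·-1978/163=1599/163
back: M1=11/10−1/5·1599/163=-281/326
M: M0=0, M1=-281/326, M2=1599/163, M3=-1978/163, M4=0
seg 0: a=-1, c=M0/2=0, d=(M1−M0)/(6·3)=-281/5868, b=Δ0−h0·(2M0+M1)/6=-1765/1956
seg 1: a=-5, c=M1/2=-281/652, d=(M2−M1)/(6·2)=3479/3912, b=Δ1−h1·(2M1+M2)/6=-2147/978
seg 2: a=-4, c=M2/2=1599/326, d=(M3−M2)/(6·1)=-3577/978, b=Δ2−h2·(2M2+M3)/6=3302/489
seg 3: a=4, c=M3/2=-989/163, d=(M4−M3)/(6·2)=989/978, b=Δ3−h3·(2M3+M4)/6=5467/978
t_q=4 → seg 1, τ=1; S=-5+-2147/978·τ+-281/652·τ²+3479/3912·τ³=-8785/1304

  seg 0: a=-1 b=-1765/1956 c=0 d=-281/5868
  seg 1: a=-5 b=-2147/978 c=-281/652 d=3479/3912
  seg 2: a=-4 b=3302/489 c=1599/326 d=-3577/978
  seg 3: a=4 b=5467/978 c=-989/163 d=989/978
S(4) = -8785/1304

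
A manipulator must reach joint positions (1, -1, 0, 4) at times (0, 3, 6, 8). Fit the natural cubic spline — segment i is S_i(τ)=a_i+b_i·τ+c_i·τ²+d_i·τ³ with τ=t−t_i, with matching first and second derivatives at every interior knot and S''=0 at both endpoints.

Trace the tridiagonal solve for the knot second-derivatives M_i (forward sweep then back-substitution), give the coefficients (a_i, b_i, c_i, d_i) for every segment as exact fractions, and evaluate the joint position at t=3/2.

Δ: Δ0=-2/3, Δ1=1/3, Δ2=2
row 1: diag=12, rhs=6; c'=1/4, d'=1/2
row 2: denom=10−3·1/4=37/4; d'=(10−3·1/2)/(37/4)=34/37
back: M2=34/37
back: M1=1/2−1/4·34/37=10/37
M: M0=0, M1=10/37, M2=34/37, M3=0
seg 0: a=1, c=M0/2=0, d=(M1−M0)/(6·3)=5/333, b=Δ0−h0·(2M0+M1)/6=-89/111
seg 1: a=-1, c=M1/2=5/37, d=(M2−M1)/(6·3)=4/111, b=Δ1−h1·(2M1+M2)/6=-44/111
seg 2: a=0, c=M2/2=17/37, d=(M3−M2)/(6·2)=-17/222, b=Δ2−h2·(2M2+M3)/6=154/111
t_q=3/2 → seg 0, τ=3/2; S=1+-89/111·τ+0·τ²+5/333·τ³=-45/296

  seg 0: a=1 b=-89/111 c=0 d=5/333
  seg 1: a=-1 b=-44/111 c=5/37 d=4/111
  seg 2: a=0 b=154/111 c=17/37 d=-17/222
S(3/2) = -45/296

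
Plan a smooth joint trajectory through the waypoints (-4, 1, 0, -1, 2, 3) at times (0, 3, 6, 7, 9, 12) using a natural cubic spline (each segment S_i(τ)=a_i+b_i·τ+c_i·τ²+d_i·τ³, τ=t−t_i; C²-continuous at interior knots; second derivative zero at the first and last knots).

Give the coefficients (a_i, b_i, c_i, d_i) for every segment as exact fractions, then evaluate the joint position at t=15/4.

  seg 0: a=-4 b=151/72 c=0 d=-31/648
  seg 1: a=1 b=29/36 c=-31/72 d=11/648
  seg 2: a=0 b=-95/72 c=-5/18 d=43/72
  seg 3: a=-1 b=-1/12 c=109/72 d=-13/36
  seg 4: a=2 b=59/36 c=-47/72 d=47/648
S(15/4) = 701/512

Δ: Δ0=5/3, Δ1=-1/3, Δ2=-1, Δ3=3/2, Δ4=1/3
row 1: diag=12, rhs=-12; c'=1/4, d'=-1
row 2: denom=8−3·1/4=29/4; d'=(-4−3·-1)/(29/4)=-4/29
row 3: denom=6−1·4/29=170/29; d'=(15−1·-4/29)/(170/29)=439/170
row 4: denom=10−2·29/85=792/85; d'=(-7−2·439/170)/(792/85)=-47/36
back: M4=-47/36
back: M3=439/170−29/85·-47/36=109/36
back: M2=-4/29−4/29·109/36=-5/9
back: M1=-1−1/4·-5/9=-31/36
M: M0=0, M1=-31/36, M2=-5/9, M3=109/36, M4=-47/36, M5=0
seg 0: a=-4, c=M0/2=0, d=(M1−M0)/(6·3)=-31/648, b=Δ0−h0·(2M0+M1)/6=151/72
seg 1: a=1, c=M1/2=-31/72, d=(M2−M1)/(6·3)=11/648, b=Δ1−h1·(2M1+M2)/6=29/36
seg 2: a=0, c=M2/2=-5/18, d=(M3−M2)/(6·1)=43/72, b=Δ2−h2·(2M2+M3)/6=-95/72
seg 3: a=-1, c=M3/2=109/72, d=(M4−M3)/(6·2)=-13/36, b=Δ3−h3·(2M3+M4)/6=-1/12
seg 4: a=2, c=M4/2=-47/72, d=(M5−M4)/(6·3)=47/648, b=Δ4−h4·(2M4+M5)/6=59/36
t_q=15/4 → seg 1, τ=3/4; S=1+29/36·τ+-31/72·τ²+11/648·τ³=701/512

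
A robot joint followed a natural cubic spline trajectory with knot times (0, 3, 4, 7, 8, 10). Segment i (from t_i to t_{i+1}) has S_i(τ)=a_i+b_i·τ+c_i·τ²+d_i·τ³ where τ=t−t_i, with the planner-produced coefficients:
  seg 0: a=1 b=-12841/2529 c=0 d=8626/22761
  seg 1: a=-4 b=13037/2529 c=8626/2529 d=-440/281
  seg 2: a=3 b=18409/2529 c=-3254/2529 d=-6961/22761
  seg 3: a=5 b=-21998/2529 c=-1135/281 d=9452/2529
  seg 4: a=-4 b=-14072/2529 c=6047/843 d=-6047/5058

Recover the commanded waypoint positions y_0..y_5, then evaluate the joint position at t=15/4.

y_0 = S_0(0) = a_0 = 1
y_1 = S_1(0) = a_1 = -4
y_2 = S_2(0) = a_2 = 3
y_3 = S_3(0) = a_3 = 5
y_4 = S_4(0) = a_4 = -4
y_5 = S_4(2) = 4
t_q=15/4 is in segment 1 (τ=3/4); S_1(τ)=3791/3372

y_0=1 y_1=-4 y_2=3 y_3=5 y_4=-4 y_5=4
S(15/4) = 3791/3372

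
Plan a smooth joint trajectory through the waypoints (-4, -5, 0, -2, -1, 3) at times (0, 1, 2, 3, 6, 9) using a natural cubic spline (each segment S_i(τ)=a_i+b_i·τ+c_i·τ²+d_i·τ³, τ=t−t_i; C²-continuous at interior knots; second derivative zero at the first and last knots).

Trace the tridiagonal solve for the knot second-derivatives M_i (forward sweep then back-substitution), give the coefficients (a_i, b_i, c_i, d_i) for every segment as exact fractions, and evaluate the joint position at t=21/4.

Δ: Δ0=-1, Δ1=5, Δ2=-2, Δ3=1/3, Δ4=4/3
row 1: diag=4, rhs=36; c'=1/4, d'=9
row 2: denom=4−1·1/4=15/4; d'=(-42−1·9)/(15/4)=-68/5
row 3: denom=8−1·4/15=116/15; d'=(14−1·-68/5)/(116/15)=207/58
row 4: denom=12−3·45/116=1257/116; d'=(6−3·207/58)/(1257/116)=-182/419
back: M4=-182/419
back: M3=207/58−45/116·-182/419=1566/419
back: M2=-68/5−4/15·1566/419=-6116/419
back: M1=9−1/4·-6116/419=5300/419
M: M0=0, M1=5300/419, M2=-6116/419, M3=1566/419, M4=-182/419, M5=0
seg 0: a=-4, c=M0/2=0, d=(M1−M0)/(6·1)=2650/1257, b=Δ0−h0·(2M0+M1)/6=-3907/1257
seg 1: a=-5, c=M1/2=2650/419, d=(M2−M1)/(6·1)=-5708/1257, b=Δ1−h1·(2M1+M2)/6=4043/1257
seg 2: a=0, c=M2/2=-3058/419, d=(M3−M2)/(6·1)=3841/1257, b=Δ2−h2·(2M2+M3)/6=2819/1257
seg 3: a=-2, c=M3/2=783/419, d=(M4−M3)/(6·3)=-874/3771, b=Δ3−h3·(2M3+M4)/6=-4006/1257
seg 4: a=-1, c=M4/2=-91/419, d=(M5−M4)/(6·3)=91/3771, b=Δ4−h4·(2M4+M5)/6=2222/1257
t_q=21/4 → seg 3, τ=9/4; S=-2+-4006/1257·τ+783/419·τ²+-874/3771·τ³=-31511/13408

  seg 0: a=-4 b=-3907/1257 c=0 d=2650/1257
  seg 1: a=-5 b=4043/1257 c=2650/419 d=-5708/1257
  seg 2: a=0 b=2819/1257 c=-3058/419 d=3841/1257
  seg 3: a=-2 b=-4006/1257 c=783/419 d=-874/3771
  seg 4: a=-1 b=2222/1257 c=-91/419 d=91/3771
S(21/4) = -31511/13408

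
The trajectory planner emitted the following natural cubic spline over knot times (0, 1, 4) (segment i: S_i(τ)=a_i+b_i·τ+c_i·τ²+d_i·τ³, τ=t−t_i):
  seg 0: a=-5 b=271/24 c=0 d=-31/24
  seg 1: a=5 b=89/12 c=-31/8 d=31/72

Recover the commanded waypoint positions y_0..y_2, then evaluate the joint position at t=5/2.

y_0 = S_0(0) = a_0 = -5
y_1 = S_1(0) = a_1 = 5
y_2 = S_1(3) = 4
t_q=5/2 is in segment 1 (τ=3/2); S_1(τ)=567/64

y_0=-5 y_1=5 y_2=4
S(5/2) = 567/64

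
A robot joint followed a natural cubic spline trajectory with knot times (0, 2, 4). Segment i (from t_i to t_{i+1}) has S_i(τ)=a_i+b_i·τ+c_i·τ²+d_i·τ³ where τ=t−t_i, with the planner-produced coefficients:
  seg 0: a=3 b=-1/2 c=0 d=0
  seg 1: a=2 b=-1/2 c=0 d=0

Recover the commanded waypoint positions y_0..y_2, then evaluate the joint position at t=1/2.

y_0=3 y_1=2 y_2=1
S(1/2) = 11/4

y_0 = S_0(0) = a_0 = 3
y_1 = S_1(0) = a_1 = 2
y_2 = S_1(2) = 1
t_q=1/2 is in segment 0 (τ=1/2); S_0(τ)=11/4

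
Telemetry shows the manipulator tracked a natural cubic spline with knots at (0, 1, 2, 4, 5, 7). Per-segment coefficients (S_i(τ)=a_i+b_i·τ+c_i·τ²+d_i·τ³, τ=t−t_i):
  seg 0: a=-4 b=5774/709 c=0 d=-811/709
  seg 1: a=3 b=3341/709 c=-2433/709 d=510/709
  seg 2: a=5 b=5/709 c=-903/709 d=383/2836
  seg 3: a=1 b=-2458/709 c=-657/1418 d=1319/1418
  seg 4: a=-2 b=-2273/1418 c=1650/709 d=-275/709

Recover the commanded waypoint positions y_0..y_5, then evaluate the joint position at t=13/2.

y_0=-4 y_1=3 y_2=5 y_3=1 y_4=-2 y_5=1
S(13/2) = -2707/5672

y_0 = S_0(0) = a_0 = -4
y_1 = S_1(0) = a_1 = 3
y_2 = S_2(0) = a_2 = 5
y_3 = S_3(0) = a_3 = 1
y_4 = S_4(0) = a_4 = -2
y_5 = S_4(2) = 1
t_q=13/2 is in segment 4 (τ=3/2); S_4(τ)=-2707/5672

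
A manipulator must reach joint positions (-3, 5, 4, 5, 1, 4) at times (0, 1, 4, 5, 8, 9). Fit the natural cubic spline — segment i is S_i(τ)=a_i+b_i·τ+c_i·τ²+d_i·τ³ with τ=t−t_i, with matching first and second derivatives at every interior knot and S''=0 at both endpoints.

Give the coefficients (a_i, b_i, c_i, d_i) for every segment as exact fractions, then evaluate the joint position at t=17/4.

Δ: Δ0=8, Δ1=-1/3, Δ2=1, Δ3=-4/3, Δ4=3
row 1: diag=8, rhs=-50; c'=3/8, d'=-25/4
row 2: denom=8−3·3/8=55/8; d'=(8−3·-25/4)/(55/8)=214/55
row 3: denom=8−1·8/55=432/55; d'=(-14−1·214/55)/(432/55)=-41/18
row 4: denom=8−3·55/144=329/48; d'=(26−3·-41/18)/(329/48)=1576/329
back: M4=1576/329
back: M3=-41/18−55/144·1576/329=-4054/987
back: M2=214/55−8/55·-4054/987=4430/987
back: M1=-25/4−3/8·4430/987=-2610/329
M: M0=0, M1=-2610/329, M2=4430/987, M3=-4054/987, M4=1576/329, M5=0
seg 0: a=-3, c=M0/2=0, d=(M1−M0)/(6·1)=-435/329, b=Δ0−h0·(2M0+M1)/6=3067/329
seg 1: a=5, c=M1/2=-1305/329, d=(M2−M1)/(6·3)=6130/8883, b=Δ1−h1·(2M1+M2)/6=1762/329
seg 2: a=4, c=M2/2=2215/987, d=(M3−M2)/(6·1)=-202/141, b=Δ2−h2·(2M2+M3)/6=62/329
seg 3: a=5, c=M3/2=-2027/987, d=(M4−M3)/(6·3)=4391/8883, b=Δ3−h3·(2M3+M4)/6=374/987
seg 4: a=1, c=M4/2=788/329, d=(M5−M4)/(6·1)=-788/987, b=Δ4−h4·(2M4+M5)/6=1385/987
t_q=17/4 → seg 2, τ=1/4; S=4+62/329·τ+2215/987·τ²+-202/141·τ³=43849/10528

  seg 0: a=-3 b=3067/329 c=0 d=-435/329
  seg 1: a=5 b=1762/329 c=-1305/329 d=6130/8883
  seg 2: a=4 b=62/329 c=2215/987 d=-202/141
  seg 3: a=5 b=374/987 c=-2027/987 d=4391/8883
  seg 4: a=1 b=1385/987 c=788/329 d=-788/987
S(17/4) = 43849/10528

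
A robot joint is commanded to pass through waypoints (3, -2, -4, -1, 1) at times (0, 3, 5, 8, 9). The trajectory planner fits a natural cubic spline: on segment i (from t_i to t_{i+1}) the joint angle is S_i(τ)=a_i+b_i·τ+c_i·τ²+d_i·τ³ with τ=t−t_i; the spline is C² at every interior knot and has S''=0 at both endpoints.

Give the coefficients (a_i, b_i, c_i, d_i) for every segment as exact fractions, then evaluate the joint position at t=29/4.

Δ: Δ0=-5/3, Δ1=-1, Δ2=1, Δ3=2
row 1: diag=10, rhs=4; c'=1/5, d'=2/5
row 2: denom=10−2·1/5=48/5; d'=(12−2·2/5)/(48/5)=7/6
row 3: denom=8−3·5/16=113/16; d'=(6−3·7/6)/(113/16)=40/113
back: M3=40/113
back: M2=7/6−5/16·40/113=358/339
back: M1=2/5−1/5·358/339=64/339
M: M0=0, M1=64/339, M2=358/339, M3=40/113, M4=0
seg 0: a=3, c=M0/2=0, d=(M1−M0)/(6·3)=32/3051, b=Δ0−h0·(2M0+M1)/6=-199/113
seg 1: a=-2, c=M1/2=32/339, d=(M2−M1)/(6·2)=49/678, b=Δ1−h1·(2M1+M2)/6=-167/113
seg 2: a=-4, c=M2/2=179/339, d=(M3−M2)/(6·3)=-119/3051, b=Δ2−h2·(2M2+M3)/6=-79/339
seg 3: a=-1, c=M3/2=20/113, d=(M4−M3)/(6·1)=-20/339, b=Δ3−h3·(2M3+M4)/6=638/339
t_q=29/4 → seg 2, τ=9/4; S=-4+-79/339·τ+179/339·τ²+-119/3051·τ³=-16601/7232

  seg 0: a=3 b=-199/113 c=0 d=32/3051
  seg 1: a=-2 b=-167/113 c=32/339 d=49/678
  seg 2: a=-4 b=-79/339 c=179/339 d=-119/3051
  seg 3: a=-1 b=638/339 c=20/113 d=-20/339
S(29/4) = -16601/7232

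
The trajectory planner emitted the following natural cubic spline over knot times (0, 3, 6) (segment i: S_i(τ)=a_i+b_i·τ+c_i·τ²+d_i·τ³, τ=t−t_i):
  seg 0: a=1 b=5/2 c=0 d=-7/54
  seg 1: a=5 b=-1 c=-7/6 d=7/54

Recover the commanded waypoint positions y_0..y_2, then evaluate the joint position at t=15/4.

y_0 = S_0(0) = a_0 = 1
y_1 = S_1(0) = a_1 = 5
y_2 = S_1(3) = -5
t_q=15/4 is in segment 1 (τ=3/4); S_1(τ)=467/128

y_0=1 y_1=5 y_2=-5
S(15/4) = 467/128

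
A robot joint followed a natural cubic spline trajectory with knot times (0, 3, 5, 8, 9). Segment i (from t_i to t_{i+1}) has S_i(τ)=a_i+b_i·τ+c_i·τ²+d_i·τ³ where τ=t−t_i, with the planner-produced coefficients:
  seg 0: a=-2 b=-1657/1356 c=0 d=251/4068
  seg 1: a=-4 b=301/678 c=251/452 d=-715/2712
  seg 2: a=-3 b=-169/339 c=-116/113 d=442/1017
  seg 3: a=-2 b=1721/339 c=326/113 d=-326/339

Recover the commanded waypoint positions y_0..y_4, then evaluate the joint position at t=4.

y_0=-2 y_1=-4 y_2=-3 y_3=-2 y_4=5
S(4) = -2951/904

y_0 = S_0(0) = a_0 = -2
y_1 = S_1(0) = a_1 = -4
y_2 = S_2(0) = a_2 = -3
y_3 = S_3(0) = a_3 = -2
y_4 = S_3(1) = 5
t_q=4 is in segment 1 (τ=1); S_1(τ)=-2951/904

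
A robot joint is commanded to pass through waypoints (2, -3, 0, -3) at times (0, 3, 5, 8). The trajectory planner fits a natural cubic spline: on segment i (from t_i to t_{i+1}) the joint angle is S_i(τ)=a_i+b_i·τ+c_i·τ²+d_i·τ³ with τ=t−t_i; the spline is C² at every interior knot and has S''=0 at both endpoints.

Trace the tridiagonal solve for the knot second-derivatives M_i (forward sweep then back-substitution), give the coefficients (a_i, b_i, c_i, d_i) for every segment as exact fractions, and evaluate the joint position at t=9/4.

  seg 0: a=2 b=-45/16 c=0 d=55/432
  seg 1: a=-3 b=5/8 c=55/48 d=-17/48
  seg 2: a=0 b=23/24 c=-47/48 d=47/432
S(9/4) = -2947/1024

Δ: Δ0=-5/3, Δ1=3/2, Δ2=-1
row 1: diag=10, rhs=19; c'=1/5, d'=19/10
row 2: denom=10−2·1/5=48/5; d'=(-15−2·19/10)/(48/5)=-47/24
back: M2=-47/24
back: M1=19/10−1/5·-47/24=55/24
M: M0=0, M1=55/24, M2=-47/24, M3=0
seg 0: a=2, c=M0/2=0, d=(M1−M0)/(6·3)=55/432, b=Δ0−h0·(2M0+M1)/6=-45/16
seg 1: a=-3, c=M1/2=55/48, d=(M2−M1)/(6·2)=-17/48, b=Δ1−h1·(2M1+M2)/6=5/8
seg 2: a=0, c=M2/2=-47/48, d=(M3−M2)/(6·3)=47/432, b=Δ2−h2·(2M2+M3)/6=23/24
t_q=9/4 → seg 0, τ=9/4; S=2+-45/16·τ+0·τ²+55/432·τ³=-2947/1024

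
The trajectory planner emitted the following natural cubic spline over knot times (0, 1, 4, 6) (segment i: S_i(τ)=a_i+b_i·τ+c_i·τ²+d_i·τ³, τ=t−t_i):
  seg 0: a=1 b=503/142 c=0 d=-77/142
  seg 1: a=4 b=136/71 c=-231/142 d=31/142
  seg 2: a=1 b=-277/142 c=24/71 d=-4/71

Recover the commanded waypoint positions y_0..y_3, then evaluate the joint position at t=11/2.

y_0 = S_0(0) = a_0 = 1
y_1 = S_1(0) = a_1 = 4
y_2 = S_2(0) = a_2 = 1
y_3 = S_2(2) = -2
t_q=11/2 is in segment 2 (τ=3/2); S_2(τ)=-385/284

y_0=1 y_1=4 y_2=1 y_3=-2
S(11/2) = -385/284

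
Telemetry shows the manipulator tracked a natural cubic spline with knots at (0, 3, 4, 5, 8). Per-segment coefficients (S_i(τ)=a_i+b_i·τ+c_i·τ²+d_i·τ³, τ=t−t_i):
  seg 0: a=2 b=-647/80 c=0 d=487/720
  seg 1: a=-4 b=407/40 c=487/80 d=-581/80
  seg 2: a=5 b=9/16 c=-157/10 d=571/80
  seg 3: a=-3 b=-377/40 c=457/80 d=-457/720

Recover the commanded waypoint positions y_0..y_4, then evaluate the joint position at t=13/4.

y_0=2 y_1=-4 y_2=5 y_3=-3 y_4=3
S(13/4) = -6089/5120

y_0 = S_0(0) = a_0 = 2
y_1 = S_1(0) = a_1 = -4
y_2 = S_2(0) = a_2 = 5
y_3 = S_3(0) = a_3 = -3
y_4 = S_3(3) = 3
t_q=13/4 is in segment 1 (τ=1/4); S_1(τ)=-6089/5120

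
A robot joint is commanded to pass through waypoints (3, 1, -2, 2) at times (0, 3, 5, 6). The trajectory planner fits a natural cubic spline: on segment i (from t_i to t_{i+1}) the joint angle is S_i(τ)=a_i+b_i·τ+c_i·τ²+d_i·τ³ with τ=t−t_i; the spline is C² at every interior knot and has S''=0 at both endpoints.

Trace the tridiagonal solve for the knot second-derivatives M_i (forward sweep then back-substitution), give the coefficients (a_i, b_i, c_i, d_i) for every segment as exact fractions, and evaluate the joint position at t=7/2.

Δ: Δ0=-2/3, Δ1=-3/2, Δ2=4
row 1: diag=10, rhs=-5; c'=1/5, d'=-1/2
row 2: denom=6−2·1/5=28/5; d'=(33−2·-1/2)/(28/5)=85/14
back: M2=85/14
back: M1=-1/2−1/5·85/14=-12/7
M: M0=0, M1=-12/7, M2=85/14, M3=0
seg 0: a=3, c=M0/2=0, d=(M1−M0)/(6·3)=-2/21, b=Δ0−h0·(2M0+M1)/6=4/21
seg 1: a=1, c=M1/2=-6/7, d=(M2−M1)/(6·2)=109/168, b=Δ1−h1·(2M1+M2)/6=-50/21
seg 2: a=-2, c=M2/2=85/28, d=(M3−M2)/(6·1)=-85/84, b=Δ2−h2·(2M2+M3)/6=83/42
t_q=7/2 → seg 1, τ=1/2; S=1+-50/21·τ+-6/7·τ²+109/168·τ³=-145/448

  seg 0: a=3 b=4/21 c=0 d=-2/21
  seg 1: a=1 b=-50/21 c=-6/7 d=109/168
  seg 2: a=-2 b=83/42 c=85/28 d=-85/84
S(7/2) = -145/448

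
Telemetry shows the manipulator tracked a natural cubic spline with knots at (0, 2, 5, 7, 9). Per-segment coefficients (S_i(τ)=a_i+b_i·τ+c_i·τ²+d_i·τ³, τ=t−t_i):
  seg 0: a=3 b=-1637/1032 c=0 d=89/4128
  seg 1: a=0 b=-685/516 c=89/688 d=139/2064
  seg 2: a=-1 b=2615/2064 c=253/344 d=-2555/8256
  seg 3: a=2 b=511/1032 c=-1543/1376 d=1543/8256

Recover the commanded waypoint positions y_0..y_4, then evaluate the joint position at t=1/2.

y_0=3 y_1=0 y_2=-1 y_3=2 y_4=0
S(1/2) = 24323/11008

y_0 = S_0(0) = a_0 = 3
y_1 = S_1(0) = a_1 = 0
y_2 = S_2(0) = a_2 = -1
y_3 = S_3(0) = a_3 = 2
y_4 = S_3(2) = 0
t_q=1/2 is in segment 0 (τ=1/2); S_0(τ)=24323/11008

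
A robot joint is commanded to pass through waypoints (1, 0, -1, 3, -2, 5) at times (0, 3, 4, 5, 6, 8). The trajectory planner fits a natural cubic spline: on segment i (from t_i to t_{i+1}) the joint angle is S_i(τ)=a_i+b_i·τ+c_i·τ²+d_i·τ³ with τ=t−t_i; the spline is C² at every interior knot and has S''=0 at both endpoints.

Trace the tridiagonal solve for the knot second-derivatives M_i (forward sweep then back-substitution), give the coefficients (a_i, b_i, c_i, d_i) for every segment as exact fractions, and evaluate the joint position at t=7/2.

Δ: Δ0=-1/3, Δ1=-1, Δ2=4, Δ3=-5, Δ4=7/2
row 1: diag=8, rhs=-4; c'=1/8, d'=-1/2
row 2: denom=4−1·1/8=31/8; d'=(30−1·-1/2)/(31/8)=244/31
row 3: denom=4−1·8/31=116/31; d'=(-54−1·244/31)/(116/31)=-959/58
row 4: denom=6−1·31/116=665/116; d'=(51−1·-959/58)/(665/116)=7834/665
back: M4=7834/665
back: M3=-959/58−31/116·7834/665=-13089/665
back: M2=244/31−8/31·-13089/665=8612/665
back: M1=-1/2−1/8·8612/665=-1409/665
M: M0=0, M1=-1409/665, M2=8612/665, M3=-13089/665, M4=7834/665, M5=0
seg 0: a=1, c=M0/2=0, d=(M1−M0)/(6·3)=-1409/11970, b=Δ0−h0·(2M0+M1)/6=2897/3990
seg 1: a=0, c=M1/2=-1409/1330, d=(M2−M1)/(6·1)=10021/3990, b=Δ1−h1·(2M1+M2)/6=-4892/1995
seg 2: a=-1, c=M2/2=4306/665, d=(M3−M2)/(6·1)=-21701/3990, b=Δ2−h2·(2M2+M3)/6=2365/798
seg 3: a=3, c=M3/2=-13089/1330, d=(M4−M3)/(6·1)=2989/570, b=Δ3−h3·(2M3+M4)/6=-803/1995
seg 4: a=-2, c=M4/2=3917/665, d=(M5−M4)/(6·2)=-3917/3990, b=Δ4−h4·(2M4+M5)/6=-17371/3990
t_q=7/2 → seg 1, τ=1/2; S=0+-4892/1995·τ+-1409/1330·τ²+10021/3990·τ³=-1789/1520

  seg 0: a=1 b=2897/3990 c=0 d=-1409/11970
  seg 1: a=0 b=-4892/1995 c=-1409/1330 d=10021/3990
  seg 2: a=-1 b=2365/798 c=4306/665 d=-21701/3990
  seg 3: a=3 b=-803/1995 c=-13089/1330 d=2989/570
  seg 4: a=-2 b=-17371/3990 c=3917/665 d=-3917/3990
S(7/2) = -1789/1520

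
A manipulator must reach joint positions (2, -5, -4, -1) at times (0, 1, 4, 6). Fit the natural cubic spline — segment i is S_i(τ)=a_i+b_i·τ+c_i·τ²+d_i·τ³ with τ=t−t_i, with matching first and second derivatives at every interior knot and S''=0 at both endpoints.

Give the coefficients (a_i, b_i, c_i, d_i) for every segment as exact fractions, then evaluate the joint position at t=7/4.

Δ: Δ0=-7, Δ1=1/3, Δ2=3/2
row 1: diag=8, rhs=44; c'=3/8, d'=11/2
row 2: denom=10−3·3/8=71/8; d'=(7−3·11/2)/(71/8)=-76/71
back: M2=-76/71
back: M1=11/2−3/8·-76/71=419/71
M: M0=0, M1=419/71, M2=-76/71, M3=0
seg 0: a=2, c=M0/2=0, d=(M1−M0)/(6·1)=419/426, b=Δ0−h0·(2M0+M1)/6=-3401/426
seg 1: a=-5, c=M1/2=419/142, d=(M2−M1)/(6·3)=-55/142, b=Δ1−h1·(2M1+M2)/6=-1072/213
seg 2: a=-4, c=M2/2=-38/71, d=(M3−M2)/(6·2)=19/213, b=Δ2−h2·(2M2+M3)/6=943/426
t_q=7/4 → seg 1, τ=3/4; S=-5+-1072/213·τ+419/142·τ²+-55/142·τ³=-66145/9088

  seg 0: a=2 b=-3401/426 c=0 d=419/426
  seg 1: a=-5 b=-1072/213 c=419/142 d=-55/142
  seg 2: a=-4 b=943/426 c=-38/71 d=19/213
S(7/4) = -66145/9088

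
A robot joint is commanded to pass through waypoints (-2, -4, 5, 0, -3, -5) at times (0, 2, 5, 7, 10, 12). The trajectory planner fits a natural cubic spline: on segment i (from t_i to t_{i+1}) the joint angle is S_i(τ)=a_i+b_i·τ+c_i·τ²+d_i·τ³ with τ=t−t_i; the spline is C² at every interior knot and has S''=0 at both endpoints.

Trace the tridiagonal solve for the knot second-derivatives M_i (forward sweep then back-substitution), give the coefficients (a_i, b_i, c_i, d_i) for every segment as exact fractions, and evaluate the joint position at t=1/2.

  seg 0: a=-2 b=-6008/2627 c=0 d=3381/10508
  seg 1: a=-4 b=4135/2627 c=10143/5254 d=-22937/47286
  seg 2: a=5 b=317/5254 c=-6397/2627 d=41/71
  seg 3: a=0 b=-14451/5254 c=2705/2627 d=-7033/47286
  seg 4: a=-3 b=-1545/2627 c=-1623/5254 d=541/10508
S(1/2) = -260875/84064

Δ: Δ0=-1, Δ1=3, Δ2=-5/2, Δ3=-1, Δ4=-1
row 1: diag=10, rhs=24; c'=3/10, d'=12/5
row 2: denom=10−3·3/10=91/10; d'=(-33−3·12/5)/(91/10)=-402/91
row 3: denom=10−2·20/91=870/91; d'=(9−2·-402/91)/(870/91)=541/290
row 4: denom=10−3·91/290=2627/290; d'=(0−3·541/290)/(2627/290)=-1623/2627
back: M4=-1623/2627
back: M3=541/290−91/290·-1623/2627=5410/2627
back: M2=-402/91−20/91·5410/2627=-12794/2627
back: M1=12/5−3/10·-12794/2627=10143/2627
M: M0=0, M1=10143/2627, M2=-12794/2627, M3=5410/2627, M4=-1623/2627, M5=0
seg 0: a=-2, c=M0/2=0, d=(M1−M0)/(6·2)=3381/10508, b=Δ0−h0·(2M0+M1)/6=-6008/2627
seg 1: a=-4, c=M1/2=10143/5254, d=(M2−M1)/(6·3)=-22937/47286, b=Δ1−h1·(2M1+M2)/6=4135/2627
seg 2: a=5, c=M2/2=-6397/2627, d=(M3−M2)/(6·2)=41/71, b=Δ2−h2·(2M2+M3)/6=317/5254
seg 3: a=0, c=M3/2=2705/2627, d=(M4−M3)/(6·3)=-7033/47286, b=Δ3−h3·(2M3+M4)/6=-14451/5254
seg 4: a=-3, c=M4/2=-1623/5254, d=(M5−M4)/(6·2)=541/10508, b=Δ4−h4·(2M4+M5)/6=-1545/2627
t_q=1/2 → seg 0, τ=1/2; S=-2+-6008/2627·τ+0·τ²+3381/10508·τ³=-260875/84064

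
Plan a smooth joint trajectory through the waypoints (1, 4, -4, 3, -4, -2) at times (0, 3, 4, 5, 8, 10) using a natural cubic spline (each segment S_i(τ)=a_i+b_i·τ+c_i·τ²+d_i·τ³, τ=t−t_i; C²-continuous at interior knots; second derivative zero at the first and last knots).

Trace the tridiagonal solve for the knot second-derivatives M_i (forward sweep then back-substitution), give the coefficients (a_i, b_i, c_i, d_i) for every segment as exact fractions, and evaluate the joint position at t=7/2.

  seg 0: a=1 b=13024/2121 c=0 d=-10903/19089
  seg 1: a=4 b=-19685/2121 c=-10903/2121 d=4540/707
  seg 2: a=-4 b=-631/2121 c=29957/2121 d=-14479/2121
  seg 3: a=3 b=5282/707 c=-13480/2121 d=19645/19089
  seg 4: a=-4 b=-2033/707 c=2055/707 d=-685/1414
S(7/2) = -1361/1212

Δ: Δ0=1, Δ1=-8, Δ2=7, Δ3=-7/3, Δ4=1
row 1: diag=8, rhs=-54; c'=1/8, d'=-27/4
row 2: denom=4−1·1/8=31/8; d'=(90−1·-27/4)/(31/8)=774/31
row 3: denom=8−1·8/31=240/31; d'=(-56−1·774/31)/(240/31)=-251/24
row 4: denom=10−3·31/80=707/80; d'=(20−3·-251/24)/(707/80)=4110/707
back: M4=4110/707
back: M3=-251/24−31/80·4110/707=-26960/2121
back: M2=774/31−8/31·-26960/2121=59914/2121
back: M1=-27/4−1/8·59914/2121=-21806/2121
M: M0=0, M1=-21806/2121, M2=59914/2121, M3=-26960/2121, M4=4110/707, M5=0
seg 0: a=1, c=M0/2=0, d=(M1−M0)/(6·3)=-10903/19089, b=Δ0−h0·(2M0+M1)/6=13024/2121
seg 1: a=4, c=M1/2=-10903/2121, d=(M2−M1)/(6·1)=4540/707, b=Δ1−h1·(2M1+M2)/6=-19685/2121
seg 2: a=-4, c=M2/2=29957/2121, d=(M3−M2)/(6·1)=-14479/2121, b=Δ2−h2·(2M2+M3)/6=-631/2121
seg 3: a=3, c=M3/2=-13480/2121, d=(M4−M3)/(6·3)=19645/19089, b=Δ3−h3·(2M3+M4)/6=5282/707
seg 4: a=-4, c=M4/2=2055/707, d=(M5−M4)/(6·2)=-685/1414, b=Δ4−h4·(2M4+M5)/6=-2033/707
t_q=7/2 → seg 1, τ=1/2; S=4+-19685/2121·τ+-10903/2121·τ²+4540/707·τ³=-1361/1212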